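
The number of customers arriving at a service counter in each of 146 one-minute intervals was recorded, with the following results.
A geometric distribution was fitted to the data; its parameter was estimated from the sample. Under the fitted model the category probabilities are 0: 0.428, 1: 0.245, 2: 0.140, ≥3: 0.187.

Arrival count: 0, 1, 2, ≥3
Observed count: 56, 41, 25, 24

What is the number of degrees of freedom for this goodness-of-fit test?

There are k = 4 categories and 1 parameter estimated from the data, so df = 4 − 1 − 1 = 2.

2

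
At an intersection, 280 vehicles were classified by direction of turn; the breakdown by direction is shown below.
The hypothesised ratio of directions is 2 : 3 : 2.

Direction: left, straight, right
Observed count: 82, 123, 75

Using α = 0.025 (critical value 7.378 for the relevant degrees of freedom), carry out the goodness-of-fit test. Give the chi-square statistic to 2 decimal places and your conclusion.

Ratio total = 7. Expected counts: 280×2/7 = 80, 280×3/7 = 120, 280×2/7 = 80.
cat           O        E   (O−E)²/E
left         82       80      0.050
straight    123      120      0.075
right        75       80      0.313
Sum = 0.44
df = 2. Since 0.44 < 7.378, we do not reject H₀.

0.44; do not reject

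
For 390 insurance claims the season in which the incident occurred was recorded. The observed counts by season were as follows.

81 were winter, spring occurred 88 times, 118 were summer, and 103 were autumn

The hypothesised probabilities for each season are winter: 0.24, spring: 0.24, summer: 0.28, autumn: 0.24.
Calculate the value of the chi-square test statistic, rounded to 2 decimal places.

Expected counts E_i = n·p_i: 390×0.24 = 93.6, 390×0.24 = 93.6, 390×0.28 = 109.2, 390×0.24 = 93.6.
cat         O        E   (O−E)²/E
winter     81     93.6      1.696
spring     88     93.6      0.335
summer    118    109.2      0.709
autumn    103     93.6      0.944
Sum = 3.68

3.68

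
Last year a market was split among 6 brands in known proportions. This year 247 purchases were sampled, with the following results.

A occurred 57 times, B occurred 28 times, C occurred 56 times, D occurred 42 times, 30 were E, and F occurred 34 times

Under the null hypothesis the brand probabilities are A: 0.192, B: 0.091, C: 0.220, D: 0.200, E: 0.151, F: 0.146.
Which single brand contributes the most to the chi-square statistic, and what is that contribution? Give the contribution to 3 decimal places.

Expected counts E_i = n·p_i: 247×0.192 = 47.424, 247×0.091 = 22.477, 247×0.220 = 54.34, 247×0.200 = 49.4, 247×0.151 = 37.297, 247×0.146 = 36.062.
A: (57 − 47.424)²/47.424 = 91.699776/47.424 = 1.9336
B: (28 − 22.477)²/22.477 = 30.503529/22.477 = 1.3571
C: (56 − 54.34)²/54.34 = 2.7556/54.34 = 0.0507
D: (42 − 49.4)²/49.4 = 54.76/49.4 = 1.1085
E: (30 − 37.297)²/37.297 = 53.246209/37.297 = 1.4276
F: (34 − 36.062)²/36.062 = 4.251844/36.062 = 0.1179
The largest term is for A: 1.934.

A, 1.934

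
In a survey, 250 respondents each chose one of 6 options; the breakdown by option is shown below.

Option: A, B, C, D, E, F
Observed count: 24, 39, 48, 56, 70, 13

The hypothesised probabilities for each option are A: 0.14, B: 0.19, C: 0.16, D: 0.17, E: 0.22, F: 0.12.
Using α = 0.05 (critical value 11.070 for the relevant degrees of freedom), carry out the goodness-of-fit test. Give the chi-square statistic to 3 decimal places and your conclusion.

24.591; reject

Expected counts E_i = n·p_i: 250×0.14 = 35, 250×0.19 = 47.5, 250×0.16 = 40, 250×0.17 = 42.5, 250×0.22 = 55, 250×0.12 = 30.
cat         O        E   (O−E)²/E
A          24       35     3.4571
B          39     47.5     1.5211
C          48       40     1.6000
D          56     42.5     4.2882
E          70       55     4.0909
F          13       30     9.6333
Sum = 24.591
df = 5. Since 24.591 > 11.070, we reject H₀.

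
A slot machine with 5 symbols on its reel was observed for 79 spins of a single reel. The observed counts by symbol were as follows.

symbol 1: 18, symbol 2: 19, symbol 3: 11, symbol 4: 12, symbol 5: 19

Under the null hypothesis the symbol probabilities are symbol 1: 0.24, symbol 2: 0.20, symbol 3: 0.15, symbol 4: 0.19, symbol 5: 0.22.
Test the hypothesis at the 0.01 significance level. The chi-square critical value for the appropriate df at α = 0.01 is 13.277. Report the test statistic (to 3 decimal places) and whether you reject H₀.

1.512; do not reject

Expected counts E_i = n·p_i: 79×0.24 = 18.96, 79×0.20 = 15.8, 79×0.15 = 11.85, 79×0.19 = 15.01, 79×0.22 = 17.38.
χ² = (18−18.96)²/18.96 + (19−15.8)²/15.8 + (11−11.85)²/11.85 + (12−15.01)²/15.01 + (19−17.38)²/17.38
   = 0.0486 + 0.6481 + 0.0610 + 0.6036 + 0.1510
Sum = 1.512
df = 4. Since 1.512 < 13.277, we do not reject H₀.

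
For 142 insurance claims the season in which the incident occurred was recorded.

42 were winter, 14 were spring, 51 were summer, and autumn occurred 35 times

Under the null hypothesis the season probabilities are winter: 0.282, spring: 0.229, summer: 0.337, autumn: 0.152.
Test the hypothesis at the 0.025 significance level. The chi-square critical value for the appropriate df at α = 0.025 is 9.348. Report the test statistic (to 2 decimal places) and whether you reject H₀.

Expected counts E_i = n·p_i: 142×0.282 = 40.044, 142×0.229 = 32.518, 142×0.337 = 47.854, 142×0.152 = 21.584.
χ² = (42−40.044)²/40.044 + (14−32.518)²/32.518 + (51−47.854)²/47.854 + (35−21.584)²/21.584
   = 0.096 + 10.545 + 0.207 + 8.339
Sum = 19.19
df = 3. Since 19.19 > 9.348, we reject H₀.

19.19; reject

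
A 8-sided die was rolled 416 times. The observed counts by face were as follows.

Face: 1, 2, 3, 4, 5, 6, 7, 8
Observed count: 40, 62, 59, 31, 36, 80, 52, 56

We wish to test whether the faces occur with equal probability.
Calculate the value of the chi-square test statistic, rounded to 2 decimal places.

Expected count for each of the 8 categories: 416/8 = 52.
cat         O        E   (O−E)²/E
1          40       52      2.769
2          62       52      1.923
3          59       52      0.942
4          31       52      8.481
5          36       52      4.923
6          80       52     15.077
7          52       52      0.000
8          56       52      0.308
Sum = 34.42

34.42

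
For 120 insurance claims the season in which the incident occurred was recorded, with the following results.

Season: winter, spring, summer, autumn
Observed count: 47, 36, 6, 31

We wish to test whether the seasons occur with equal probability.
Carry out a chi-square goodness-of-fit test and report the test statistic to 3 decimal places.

30.067

Under H₀ each category has probability 1/4, so each expected count is 120/4 = 30.
winter: (47 − 30)²/30 = 289/30 = 9.6333
spring: (36 − 30)²/30 = 36/30 = 1.2000
summer: (6 − 30)²/30 = 576/30 = 19.2000
autumn: (31 − 30)²/30 = 1/30 = 0.0333
Sum = 30.067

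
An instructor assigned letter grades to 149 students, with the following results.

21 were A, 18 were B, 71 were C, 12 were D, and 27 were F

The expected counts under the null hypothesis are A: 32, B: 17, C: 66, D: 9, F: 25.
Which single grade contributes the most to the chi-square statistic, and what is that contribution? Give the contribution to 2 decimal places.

cat         O        E   (O−E)²/E
A          21       32      3.781
B          18       17      0.059
C          71       66      0.379
D          12        9      1.000
F          27       25      0.160
The largest term is for A: 3.78.

A, 3.78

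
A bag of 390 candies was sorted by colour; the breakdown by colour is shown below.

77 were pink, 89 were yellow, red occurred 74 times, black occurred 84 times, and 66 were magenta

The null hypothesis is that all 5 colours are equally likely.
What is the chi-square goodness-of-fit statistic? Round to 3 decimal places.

Expected count for each of the 5 categories: 390/5 = 78.
cat          O        E   (O−E)²/E
pink        77       78     0.0128
yellow      89       78     1.5513
red         74       78     0.2051
black       84       78     0.4615
magenta     66       78     1.8462
Sum = 4.077

4.077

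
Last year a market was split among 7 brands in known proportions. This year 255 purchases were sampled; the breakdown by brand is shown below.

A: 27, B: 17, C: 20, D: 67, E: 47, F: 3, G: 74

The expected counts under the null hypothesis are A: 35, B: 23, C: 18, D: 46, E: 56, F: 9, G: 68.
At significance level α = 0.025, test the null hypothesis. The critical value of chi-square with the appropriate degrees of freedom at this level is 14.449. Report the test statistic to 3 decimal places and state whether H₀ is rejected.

19.179; reject

χ² = (27−35)²/35 + (17−23)²/23 + (20−18)²/18 + (67−46)²/46 + (47−56)²/56 + (3−9)²/9 + (74−68)²/68
   = 1.8286 + 1.5652 + 0.2222 + 9.5870 + 1.4464 + 4.0000 + 0.5294
Sum = 19.179
df = 6. Since 19.179 > 14.449, we reject H₀.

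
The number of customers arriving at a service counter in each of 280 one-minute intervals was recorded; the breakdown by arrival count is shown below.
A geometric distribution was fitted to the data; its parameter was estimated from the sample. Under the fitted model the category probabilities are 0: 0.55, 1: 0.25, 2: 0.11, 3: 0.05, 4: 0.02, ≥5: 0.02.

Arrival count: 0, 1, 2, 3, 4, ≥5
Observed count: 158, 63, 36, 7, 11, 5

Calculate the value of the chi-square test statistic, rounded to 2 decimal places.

Expected counts E_i = n·p_i: 280×0.55 = 154, 280×0.25 = 70, 280×0.11 = 30.8, 280×0.05 = 14, 280×0.02 = 5.6, 280×0.02 = 5.6.
cat         O        E   (O−E)²/E
0         158      154      0.104
1          63       70      0.700
2          36     30.8      0.878
3           7       14      3.500
4          11      5.6      5.207
≥5          5      5.6      0.064
Sum = 10.45

10.45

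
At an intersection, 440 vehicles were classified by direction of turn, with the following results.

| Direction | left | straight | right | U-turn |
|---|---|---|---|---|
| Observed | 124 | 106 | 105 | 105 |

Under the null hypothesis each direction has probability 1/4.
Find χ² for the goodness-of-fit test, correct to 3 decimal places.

Under H₀ each category has probability 1/4, so each expected count is 440/4 = 110.
left: (124 − 110)²/110 = 196/110 = 1.7818
straight: (106 − 110)²/110 = 16/110 = 0.1455
right: (105 − 110)²/110 = 25/110 = 0.2273
U-turn: (105 − 110)²/110 = 25/110 = 0.2273
Sum = 2.382

2.382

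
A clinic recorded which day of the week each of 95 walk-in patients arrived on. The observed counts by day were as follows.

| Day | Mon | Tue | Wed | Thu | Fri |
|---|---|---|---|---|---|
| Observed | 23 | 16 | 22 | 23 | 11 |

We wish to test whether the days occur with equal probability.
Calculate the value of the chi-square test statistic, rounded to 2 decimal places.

6.00

Expected count for each of the 5 categories: 95/5 = 19.
Mon: (23 − 19)²/19 = 16/19 = 0.842
Tue: (16 − 19)²/19 = 9/19 = 0.474
Wed: (22 − 19)²/19 = 9/19 = 0.474
Thu: (23 − 19)²/19 = 16/19 = 0.842
Fri: (11 − 19)²/19 = 64/19 = 3.368
Sum = 6.00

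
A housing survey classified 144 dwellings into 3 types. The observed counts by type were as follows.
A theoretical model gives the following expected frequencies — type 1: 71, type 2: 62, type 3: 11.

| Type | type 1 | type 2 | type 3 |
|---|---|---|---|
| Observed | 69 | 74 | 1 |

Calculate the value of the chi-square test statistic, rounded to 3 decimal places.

type 1: (69 − 71)²/71 = 4/71 = 0.0563
type 2: (74 − 62)²/62 = 144/62 = 2.3226
type 3: (1 − 11)²/11 = 100/11 = 9.0909
Sum = 11.470

11.470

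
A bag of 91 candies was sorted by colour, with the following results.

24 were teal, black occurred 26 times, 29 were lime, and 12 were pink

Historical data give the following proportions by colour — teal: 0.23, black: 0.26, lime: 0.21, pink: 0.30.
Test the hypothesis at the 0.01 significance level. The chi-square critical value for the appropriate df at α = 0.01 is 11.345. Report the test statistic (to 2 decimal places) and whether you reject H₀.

14.37; reject

Expected counts E_i = n·p_i: 91×0.23 = 20.93, 91×0.26 = 23.66, 91×0.21 = 19.11, 91×0.30 = 27.3.
teal: (24 − 20.93)²/20.93 = 9.4249/20.93 = 0.450
black: (26 − 23.66)²/23.66 = 5.4756/23.66 = 0.231
lime: (29 − 19.11)²/19.11 = 97.8121/19.11 = 5.118
pink: (12 − 27.3)²/27.3 = 234.09/27.3 = 8.575
Sum = 14.37
df = 3. Since 14.37 > 11.345, we reject H₀.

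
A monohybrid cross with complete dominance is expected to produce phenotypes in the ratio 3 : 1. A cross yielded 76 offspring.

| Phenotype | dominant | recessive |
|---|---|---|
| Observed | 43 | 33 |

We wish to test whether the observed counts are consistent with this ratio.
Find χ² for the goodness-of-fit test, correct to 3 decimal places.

Ratio total = 4. Expected counts: 76×3/4 = 57, 76×1/4 = 19.
χ² = (43−57)²/57 + (33−19)²/19
   = 3.4386 + 10.3158
Sum = 13.754

13.754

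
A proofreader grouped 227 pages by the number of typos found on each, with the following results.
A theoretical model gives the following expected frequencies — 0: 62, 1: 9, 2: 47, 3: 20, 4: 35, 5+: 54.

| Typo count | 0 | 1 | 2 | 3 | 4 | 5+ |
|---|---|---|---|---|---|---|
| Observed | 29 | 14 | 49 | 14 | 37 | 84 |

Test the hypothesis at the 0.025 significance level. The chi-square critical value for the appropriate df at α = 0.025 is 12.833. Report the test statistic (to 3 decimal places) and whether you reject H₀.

0: (29 − 62)²/62 = 1089/62 = 17.5645
1: (14 − 9)²/9 = 25/9 = 2.7778
2: (49 − 47)²/47 = 4/47 = 0.0851
3: (14 − 20)²/20 = 36/20 = 1.8000
4: (37 − 35)²/35 = 4/35 = 0.1143
5+: (84 − 54)²/54 = 900/54 = 16.6667
Sum = 39.008
df = 5. Since 39.008 > 12.833, we reject H₀.

39.008; reject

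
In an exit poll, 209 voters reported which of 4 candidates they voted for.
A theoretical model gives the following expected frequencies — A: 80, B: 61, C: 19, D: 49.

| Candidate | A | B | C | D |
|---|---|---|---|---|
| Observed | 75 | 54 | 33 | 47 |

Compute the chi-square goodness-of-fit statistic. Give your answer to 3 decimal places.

cat         O        E   (O−E)²/E
A          75       80     0.3125
B          54       61     0.8033
C          33       19    10.3158
D          47       49     0.0816
Sum = 11.513

11.513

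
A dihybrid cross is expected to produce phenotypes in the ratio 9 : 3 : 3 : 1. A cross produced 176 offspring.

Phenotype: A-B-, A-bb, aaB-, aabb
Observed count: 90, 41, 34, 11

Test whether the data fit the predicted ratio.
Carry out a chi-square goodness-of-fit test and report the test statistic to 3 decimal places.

Ratio total = 16. Expected counts: 176×9/16 = 99, 176×3/16 = 33, 176×3/16 = 33, 176×1/16 = 11.
A-B-: (90 − 99)²/99 = 81/99 = 0.8182
A-bb: (41 − 33)²/33 = 64/33 = 1.9394
aaB-: (34 − 33)²/33 = 1/33 = 0.0303
aabb: (11 − 11)²/11 = 0/11 = 0.0000
Sum = 2.788

2.788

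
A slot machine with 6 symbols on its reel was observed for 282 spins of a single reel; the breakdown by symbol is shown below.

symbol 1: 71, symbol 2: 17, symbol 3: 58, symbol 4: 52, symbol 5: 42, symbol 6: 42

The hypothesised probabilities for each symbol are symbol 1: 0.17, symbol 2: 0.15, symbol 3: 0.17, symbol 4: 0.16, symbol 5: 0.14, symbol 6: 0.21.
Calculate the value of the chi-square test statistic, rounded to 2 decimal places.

Expected counts E_i = n·p_i: 282×0.17 = 47.94, 282×0.15 = 42.3, 282×0.17 = 47.94, 282×0.16 = 45.12, 282×0.14 = 39.48, 282×0.21 = 59.22.
cat           O        E   (O−E)²/E
symbol 1     71    47.94     11.092
symbol 2     17     42.3     15.132
symbol 3     58    47.94      2.111
symbol 4     52    45.12      1.049
symbol 5     42    39.48      0.161
symbol 6     42    59.22      5.007
Sum = 34.55

34.55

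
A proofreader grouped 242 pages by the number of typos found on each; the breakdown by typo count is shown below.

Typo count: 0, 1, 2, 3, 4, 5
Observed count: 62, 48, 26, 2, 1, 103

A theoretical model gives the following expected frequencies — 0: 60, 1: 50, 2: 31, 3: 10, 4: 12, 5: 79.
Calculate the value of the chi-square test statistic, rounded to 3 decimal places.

24.728

χ² = (62−60)²/60 + (48−50)²/50 + (26−31)²/31 + (2−10)²/10 + (1−12)²/12 + (103−79)²/79
   = 0.0667 + 0.0800 + 0.8065 + 6.4000 + 10.0833 + 7.2911
Sum = 24.728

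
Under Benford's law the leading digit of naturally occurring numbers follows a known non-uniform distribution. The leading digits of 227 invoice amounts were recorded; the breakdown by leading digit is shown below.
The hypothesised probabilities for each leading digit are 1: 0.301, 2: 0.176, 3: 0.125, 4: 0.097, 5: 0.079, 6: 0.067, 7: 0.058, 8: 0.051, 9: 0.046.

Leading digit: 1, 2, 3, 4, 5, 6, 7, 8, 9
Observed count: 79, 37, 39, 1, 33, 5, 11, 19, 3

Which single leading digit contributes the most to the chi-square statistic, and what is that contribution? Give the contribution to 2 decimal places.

Expected counts E_i = n·p_i: 227×0.301 = 68.327, 227×0.176 = 39.952, 227×0.125 = 28.375, 227×0.097 = 22.019, 227×0.079 = 17.933, 227×0.067 = 15.209, 227×0.058 = 13.166, 227×0.051 = 11.577, 227×0.046 = 10.442.
cat         O        E   (O−E)²/E
1          79   68.327      1.667
2          37   39.952      0.218
3          39   28.375      3.979
4           1   22.019     20.064
5          33   17.933     12.659
6           5   15.209      6.853
7          11   13.166      0.356
8          19   11.577      4.760
9           3   10.442      5.304
The largest term is for 4: 20.06.

4, 20.06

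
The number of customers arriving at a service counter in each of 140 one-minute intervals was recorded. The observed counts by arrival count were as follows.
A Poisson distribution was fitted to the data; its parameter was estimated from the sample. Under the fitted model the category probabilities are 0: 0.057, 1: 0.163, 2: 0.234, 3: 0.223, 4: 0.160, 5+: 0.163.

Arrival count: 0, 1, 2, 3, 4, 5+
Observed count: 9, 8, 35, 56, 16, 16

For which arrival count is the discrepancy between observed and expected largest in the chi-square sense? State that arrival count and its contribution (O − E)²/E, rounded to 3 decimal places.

3, 19.668

Expected counts E_i = n·p_i: 140×0.057 = 7.98, 140×0.163 = 22.82, 140×0.234 = 32.76, 140×0.223 = 31.22, 140×0.160 = 22.4, 140×0.163 = 22.82.
0: (9 − 7.98)²/7.98 = 1.0404/7.98 = 0.1304
1: (8 − 22.82)²/22.82 = 219.6324/22.82 = 9.6246
2: (35 − 32.76)²/32.76 = 5.0176/32.76 = 0.1532
3: (56 − 31.22)²/31.22 = 614.0484/31.22 = 19.6684
4: (16 − 22.4)²/22.4 = 40.96/22.4 = 1.8286
5+: (16 − 22.82)²/22.82 = 46.5124/22.82 = 2.0382
The largest term is for 3: 19.668.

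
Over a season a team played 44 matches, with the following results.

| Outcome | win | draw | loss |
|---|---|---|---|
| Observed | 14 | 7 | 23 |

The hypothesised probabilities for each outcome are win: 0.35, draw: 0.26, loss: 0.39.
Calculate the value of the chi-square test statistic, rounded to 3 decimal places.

3.838

Expected counts E_i = n·p_i: 44×0.35 = 15.4, 44×0.26 = 11.44, 44×0.39 = 17.16.
win: (14 − 15.4)²/15.4 = 1.96/15.4 = 0.1273
draw: (7 − 11.44)²/11.44 = 19.7136/11.44 = 1.7232
loss: (23 − 17.16)²/17.16 = 34.1056/17.16 = 1.9875
Sum = 3.838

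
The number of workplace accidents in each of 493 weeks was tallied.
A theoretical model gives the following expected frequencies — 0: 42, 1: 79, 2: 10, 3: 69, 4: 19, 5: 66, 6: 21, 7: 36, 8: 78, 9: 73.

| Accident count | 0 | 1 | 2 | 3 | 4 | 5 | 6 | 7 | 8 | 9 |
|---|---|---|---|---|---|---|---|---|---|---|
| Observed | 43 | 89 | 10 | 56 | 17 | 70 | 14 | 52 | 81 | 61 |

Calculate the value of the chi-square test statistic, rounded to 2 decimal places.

χ² = (43−42)²/42 + (89−79)²/79 + (10−10)²/10 + (56−69)²/69 + (17−19)²/19 + (70−66)²/66 + (14−21)²/21 + (52−36)²/36 + (81−78)²/78 + (61−73)²/73
   = 0.024 + 1.266 + 0.000 + 2.449 + 0.211 + 0.242 + 2.333 + 7.111 + 0.115 + 1.973
Sum = 15.72

15.72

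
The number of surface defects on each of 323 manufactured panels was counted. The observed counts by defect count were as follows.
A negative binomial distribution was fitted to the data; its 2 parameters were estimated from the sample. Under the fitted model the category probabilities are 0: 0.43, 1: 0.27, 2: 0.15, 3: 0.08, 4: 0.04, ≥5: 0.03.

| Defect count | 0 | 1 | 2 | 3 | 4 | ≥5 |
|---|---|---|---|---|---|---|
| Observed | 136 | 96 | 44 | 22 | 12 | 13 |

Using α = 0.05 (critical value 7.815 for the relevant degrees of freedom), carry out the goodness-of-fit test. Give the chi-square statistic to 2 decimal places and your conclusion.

Expected counts E_i = n·p_i: 323×0.43 = 138.89, 323×0.27 = 87.21, 323×0.15 = 48.45, 323×0.08 = 25.84, 323×0.04 = 12.92, 323×0.03 = 9.69.
0: (136 − 138.89)²/138.89 = 8.3521/138.89 = 0.060
1: (96 − 87.21)²/87.21 = 77.2641/87.21 = 0.886
2: (44 − 48.45)²/48.45 = 19.8025/48.45 = 0.409
3: (22 − 25.84)²/25.84 = 14.7456/25.84 = 0.571
4: (12 − 12.92)²/12.92 = 0.8464/12.92 = 0.066
≥5: (13 − 9.69)²/9.69 = 10.9561/9.69 = 1.131
Sum = 3.12
df = 3. Since 3.12 < 7.815, we do not reject H₀.

3.12; do not reject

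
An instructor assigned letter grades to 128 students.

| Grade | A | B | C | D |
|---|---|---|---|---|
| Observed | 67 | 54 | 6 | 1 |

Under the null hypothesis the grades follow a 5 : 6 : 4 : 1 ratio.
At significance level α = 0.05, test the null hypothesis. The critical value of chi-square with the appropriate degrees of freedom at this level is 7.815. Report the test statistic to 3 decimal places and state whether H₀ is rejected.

46.225; reject

Ratio total = 16. Expected counts: 128×5/16 = 40, 128×6/16 = 48, 128×4/16 = 32, 128×1/16 = 8.
χ² = (67−40)²/40 + (54−48)²/48 + (6−32)²/32 + (1−8)²/8
   = 18.2250 + 0.7500 + 21.1250 + 6.1250
Sum = 46.225
df = 3. Since 46.225 > 7.815, we reject H₀.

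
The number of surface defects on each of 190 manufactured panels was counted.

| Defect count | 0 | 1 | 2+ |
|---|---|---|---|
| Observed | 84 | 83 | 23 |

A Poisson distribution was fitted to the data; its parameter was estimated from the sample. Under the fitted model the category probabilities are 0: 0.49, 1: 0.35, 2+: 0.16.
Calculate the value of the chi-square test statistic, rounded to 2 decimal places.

6.78

Expected counts E_i = n·p_i: 190×0.49 = 93.1, 190×0.35 = 66.5, 190×0.16 = 30.4.
0: (84 − 93.1)²/93.1 = 82.81/93.1 = 0.889
1: (83 − 66.5)²/66.5 = 272.25/66.5 = 4.094
2+: (23 − 30.4)²/30.4 = 54.76/30.4 = 1.801
Sum = 6.78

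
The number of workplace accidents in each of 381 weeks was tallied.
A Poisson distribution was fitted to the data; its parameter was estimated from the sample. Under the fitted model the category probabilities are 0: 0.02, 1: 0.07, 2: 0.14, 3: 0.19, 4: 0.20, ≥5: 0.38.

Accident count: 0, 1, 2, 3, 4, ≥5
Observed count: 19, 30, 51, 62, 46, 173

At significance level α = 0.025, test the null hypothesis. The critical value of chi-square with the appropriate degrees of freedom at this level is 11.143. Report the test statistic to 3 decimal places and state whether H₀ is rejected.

36.475; reject

Expected counts E_i = n·p_i: 381×0.02 = 7.62, 381×0.07 = 26.67, 381×0.14 = 53.34, 381×0.19 = 72.39, 381×0.20 = 76.2, 381×0.38 = 144.78.
χ² = (19−7.62)²/7.62 + (30−26.67)²/26.67 + (51−53.34)²/53.34 + (62−72.39)²/72.39 + (46−76.2)²/76.2 + (173−144.78)²/144.78
   = 16.9953 + 0.4158 + 0.1027 + 1.4913 + 11.9690 + 5.5005
Sum = 36.475
df = 4. Since 36.475 > 11.143, we reject H₀.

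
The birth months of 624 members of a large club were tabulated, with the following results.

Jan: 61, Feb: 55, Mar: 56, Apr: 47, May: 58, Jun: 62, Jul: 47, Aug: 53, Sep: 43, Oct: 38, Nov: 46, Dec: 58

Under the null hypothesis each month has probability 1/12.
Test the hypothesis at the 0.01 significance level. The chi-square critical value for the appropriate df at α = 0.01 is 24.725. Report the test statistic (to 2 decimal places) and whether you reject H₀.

Under H₀ each category has probability 1/12, so each expected count is 624/12 = 52.
χ² = (61−52)²/52 + (55−52)²/52 + (56−52)²/52 + (47−52)²/52 + (58−52)²/52 + (62−52)²/52 + (47−52)²/52 + (53−52)²/52 + (43−52)²/52 + (38−52)²/52 + (46−52)²/52 + (58−52)²/52
   = 1.558 + 0.173 + 0.308 + 0.481 + 0.692 + 1.923 + 0.481 + 0.019 + 1.558 + 3.769 + 0.692 + 0.692
Sum = 12.35
df = 11. Since 12.35 < 24.725, we do not reject H₀.

12.35; do not reject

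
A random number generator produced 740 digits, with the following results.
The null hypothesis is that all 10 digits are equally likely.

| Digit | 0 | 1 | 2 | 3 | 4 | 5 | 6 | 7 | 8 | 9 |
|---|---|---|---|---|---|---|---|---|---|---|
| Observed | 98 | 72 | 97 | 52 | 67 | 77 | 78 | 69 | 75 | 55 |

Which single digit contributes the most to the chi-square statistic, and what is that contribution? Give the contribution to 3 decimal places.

Under H₀ each category has probability 1/10, so each expected count is 740/10 = 74.
cat         O        E   (O−E)²/E
0          98       74     7.7838
1          72       74     0.0541
2          97       74     7.1486
3          52       74     6.5405
4          67       74     0.6622
5          77       74     0.1216
6          78       74     0.2162
7          69       74     0.3378
8          75       74     0.0135
9          55       74     4.8784
The largest term is for 0: 7.784.

0, 7.784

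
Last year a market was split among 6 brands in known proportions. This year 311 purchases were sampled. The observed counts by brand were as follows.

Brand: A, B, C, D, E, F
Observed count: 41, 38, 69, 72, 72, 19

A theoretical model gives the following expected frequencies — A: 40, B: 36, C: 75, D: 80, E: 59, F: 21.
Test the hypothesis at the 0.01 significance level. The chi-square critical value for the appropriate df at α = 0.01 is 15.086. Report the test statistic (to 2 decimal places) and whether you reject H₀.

4.47; do not reject

A: (41 − 40)²/40 = 1/40 = 0.025
B: (38 − 36)²/36 = 4/36 = 0.111
C: (69 − 75)²/75 = 36/75 = 0.480
D: (72 − 80)²/80 = 64/80 = 0.800
E: (72 − 59)²/59 = 169/59 = 2.864
F: (19 − 21)²/21 = 4/21 = 0.190
Sum = 4.47
df = 5. Since 4.47 < 15.086, we do not reject H₀.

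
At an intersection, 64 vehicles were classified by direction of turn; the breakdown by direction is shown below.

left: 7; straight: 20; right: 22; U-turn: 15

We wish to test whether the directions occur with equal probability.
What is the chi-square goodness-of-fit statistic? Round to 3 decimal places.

8.375

Expected count for each of the 4 categories: 64/4 = 16.
left: (7 − 16)²/16 = 81/16 = 5.0625
straight: (20 − 16)²/16 = 16/16 = 1.0000
right: (22 − 16)²/16 = 36/16 = 2.2500
U-turn: (15 − 16)²/16 = 1/16 = 0.0625
Sum = 8.375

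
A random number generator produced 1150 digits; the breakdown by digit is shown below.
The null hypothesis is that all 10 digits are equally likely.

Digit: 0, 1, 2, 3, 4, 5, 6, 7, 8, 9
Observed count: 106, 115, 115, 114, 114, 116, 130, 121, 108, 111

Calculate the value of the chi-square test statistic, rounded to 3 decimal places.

3.565

Under H₀ each category has probability 1/10, so each expected count is 1150/10 = 115.
0: (106 − 115)²/115 = 81/115 = 0.7043
1: (115 − 115)²/115 = 0/115 = 0.0000
2: (115 − 115)²/115 = 0/115 = 0.0000
3: (114 − 115)²/115 = 1/115 = 0.0087
4: (114 − 115)²/115 = 1/115 = 0.0087
5: (116 − 115)²/115 = 1/115 = 0.0087
6: (130 − 115)²/115 = 225/115 = 1.9565
7: (121 − 115)²/115 = 36/115 = 0.3130
8: (108 − 115)²/115 = 49/115 = 0.4261
9: (111 − 115)²/115 = 16/115 = 0.1391
Sum = 3.565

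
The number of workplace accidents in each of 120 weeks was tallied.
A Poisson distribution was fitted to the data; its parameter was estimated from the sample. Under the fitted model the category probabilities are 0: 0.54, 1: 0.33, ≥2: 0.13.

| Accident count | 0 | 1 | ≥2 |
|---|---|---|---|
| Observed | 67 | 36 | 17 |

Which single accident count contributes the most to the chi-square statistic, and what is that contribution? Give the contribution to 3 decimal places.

Expected counts E_i = n·p_i: 120×0.54 = 64.8, 120×0.33 = 39.6, 120×0.13 = 15.6.
0: (67 − 64.8)²/64.8 = 4.84/64.8 = 0.0747
1: (36 − 39.6)²/39.6 = 12.96/39.6 = 0.3273
≥2: (17 − 15.6)²/15.6 = 1.96/15.6 = 0.1256
The largest term is for 1: 0.327.

1, 0.327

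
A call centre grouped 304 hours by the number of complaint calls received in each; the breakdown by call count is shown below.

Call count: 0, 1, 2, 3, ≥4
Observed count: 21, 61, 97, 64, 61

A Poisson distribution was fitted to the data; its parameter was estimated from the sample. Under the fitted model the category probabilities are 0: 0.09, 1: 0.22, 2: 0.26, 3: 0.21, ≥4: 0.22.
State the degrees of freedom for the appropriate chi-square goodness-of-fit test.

There are k = 5 categories and 1 parameter estimated from the data, so df = 5 − 1 − 1 = 3.

3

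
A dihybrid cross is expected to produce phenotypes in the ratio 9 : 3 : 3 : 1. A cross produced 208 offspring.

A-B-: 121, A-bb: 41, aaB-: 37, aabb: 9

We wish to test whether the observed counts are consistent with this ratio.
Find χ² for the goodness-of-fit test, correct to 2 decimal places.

1.57

Ratio total = 16. Expected counts: 208×9/16 = 117, 208×3/16 = 39, 208×3/16 = 39, 208×1/16 = 13.
A-B-: (121 − 117)²/117 = 16/117 = 0.137
A-bb: (41 − 39)²/39 = 4/39 = 0.103
aaB-: (37 − 39)²/39 = 4/39 = 0.103
aabb: (9 − 13)²/13 = 16/13 = 1.231
Sum = 1.57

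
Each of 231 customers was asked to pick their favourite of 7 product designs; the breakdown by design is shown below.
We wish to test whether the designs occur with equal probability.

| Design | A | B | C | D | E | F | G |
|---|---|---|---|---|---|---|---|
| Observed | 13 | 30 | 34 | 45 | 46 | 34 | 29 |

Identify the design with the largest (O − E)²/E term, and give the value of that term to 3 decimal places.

A, 12.121

Expected count for each of the 7 categories: 231/7 = 33.
cat         O        E   (O−E)²/E
A          13       33    12.1212
B          30       33     0.2727
C          34       33     0.0303
D          45       33     4.3636
E          46       33     5.1212
F          34       33     0.0303
G          29       33     0.4848
The largest term is for A: 12.121.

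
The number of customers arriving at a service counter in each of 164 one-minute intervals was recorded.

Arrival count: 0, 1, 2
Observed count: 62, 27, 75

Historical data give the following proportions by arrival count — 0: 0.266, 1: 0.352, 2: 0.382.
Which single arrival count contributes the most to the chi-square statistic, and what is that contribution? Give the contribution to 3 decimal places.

1, 16.356

Expected counts E_i = n·p_i: 164×0.266 = 43.624, 164×0.352 = 57.728, 164×0.382 = 62.648.
χ² = (62−43.624)²/43.624 + (27−57.728)²/57.728 + (75−62.648)²/62.648
   = 7.7406 + 16.3562 + 2.4354
The largest term is for 1: 16.356.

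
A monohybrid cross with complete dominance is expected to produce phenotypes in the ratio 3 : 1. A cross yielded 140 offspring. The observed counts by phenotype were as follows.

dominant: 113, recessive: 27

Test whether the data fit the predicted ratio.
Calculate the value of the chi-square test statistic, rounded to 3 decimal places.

2.438

Ratio total = 4. Expected counts: 140×3/4 = 105, 140×1/4 = 35.
cat            O        E   (O−E)²/E
dominant     113      105     0.6095
recessive     27       35     1.8286
Sum = 2.438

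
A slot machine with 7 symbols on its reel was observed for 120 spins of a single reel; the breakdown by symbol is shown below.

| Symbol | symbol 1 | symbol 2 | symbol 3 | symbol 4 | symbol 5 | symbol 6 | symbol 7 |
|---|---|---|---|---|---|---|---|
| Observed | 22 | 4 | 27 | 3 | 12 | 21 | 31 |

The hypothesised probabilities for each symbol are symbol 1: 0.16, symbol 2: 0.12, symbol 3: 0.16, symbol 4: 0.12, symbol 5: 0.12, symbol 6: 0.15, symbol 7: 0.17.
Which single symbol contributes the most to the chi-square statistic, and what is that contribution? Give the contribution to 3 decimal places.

symbol 4, 9.025

Expected counts E_i = n·p_i: 120×0.16 = 19.2, 120×0.12 = 14.4, 120×0.16 = 19.2, 120×0.12 = 14.4, 120×0.12 = 14.4, 120×0.15 = 18, 120×0.17 = 20.4.
symbol 1: (22 − 19.2)²/19.2 = 7.84/19.2 = 0.4083
symbol 2: (4 − 14.4)²/14.4 = 108.16/14.4 = 7.5111
symbol 3: (27 − 19.2)²/19.2 = 60.84/19.2 = 3.1688
symbol 4: (3 − 14.4)²/14.4 = 129.96/14.4 = 9.0250
symbol 5: (12 − 14.4)²/14.4 = 5.76/14.4 = 0.4000
symbol 6: (21 − 18)²/18 = 9/18 = 0.5000
symbol 7: (31 − 20.4)²/20.4 = 112.36/20.4 = 5.5078
The largest term is for symbol 4: 9.025.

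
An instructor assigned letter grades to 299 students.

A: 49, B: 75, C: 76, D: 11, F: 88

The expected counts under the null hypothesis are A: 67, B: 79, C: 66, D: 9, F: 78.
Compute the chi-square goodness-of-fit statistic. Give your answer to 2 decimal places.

χ² = (49−67)²/67 + (75−79)²/79 + (76−66)²/66 + (11−9)²/9 + (88−78)²/78
   = 4.836 + 0.203 + 1.515 + 0.444 + 1.282
Sum = 8.28

8.28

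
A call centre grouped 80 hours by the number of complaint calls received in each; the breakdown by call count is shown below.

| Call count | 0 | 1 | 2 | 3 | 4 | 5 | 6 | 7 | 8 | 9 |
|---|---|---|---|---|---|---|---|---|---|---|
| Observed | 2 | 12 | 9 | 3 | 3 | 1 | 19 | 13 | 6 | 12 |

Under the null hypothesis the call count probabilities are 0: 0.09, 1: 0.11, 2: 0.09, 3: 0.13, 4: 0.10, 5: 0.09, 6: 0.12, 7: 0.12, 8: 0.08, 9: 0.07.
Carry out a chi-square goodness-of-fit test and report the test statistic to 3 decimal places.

36.846

Expected counts E_i = n·p_i: 80×0.09 = 7.2, 80×0.11 = 8.8, 80×0.09 = 7.2, 80×0.13 = 10.4, 80×0.10 = 8, 80×0.09 = 7.2, 80×0.12 = 9.6, 80×0.12 = 9.6, 80×0.08 = 6.4, 80×0.07 = 5.6.
χ² = (2−7.2)²/7.2 + (12−8.8)²/8.8 + (9−7.2)²/7.2 + (3−10.4)²/10.4 + (3−8)²/8 + (1−7.2)²/7.2 + (19−9.6)²/9.6 + (13−9.6)²/9.6 + (6−6.4)²/6.4 + (12−5.6)²/5.6
   = 3.7556 + 1.1636 + 0.4500 + 5.2654 + 3.1250 + 5.3389 + 9.2042 + 1.2042 + 0.0250 + 7.3143
Sum = 36.846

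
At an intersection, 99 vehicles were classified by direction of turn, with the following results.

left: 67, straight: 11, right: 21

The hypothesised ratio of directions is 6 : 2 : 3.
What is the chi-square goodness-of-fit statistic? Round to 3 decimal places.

7.185

Ratio total = 11. Expected counts: 99×6/11 = 54, 99×2/11 = 18, 99×3/11 = 27.
χ² = (67−54)²/54 + (11−18)²/18 + (21−27)²/27
   = 3.1296 + 2.7222 + 1.3333
Sum = 7.185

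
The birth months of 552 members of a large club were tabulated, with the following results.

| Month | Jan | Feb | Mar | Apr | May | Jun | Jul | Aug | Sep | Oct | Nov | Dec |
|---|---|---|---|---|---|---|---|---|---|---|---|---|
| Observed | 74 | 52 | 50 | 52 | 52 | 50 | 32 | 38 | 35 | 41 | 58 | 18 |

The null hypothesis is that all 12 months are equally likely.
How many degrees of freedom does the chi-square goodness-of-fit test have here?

11

There are k = 12 categories and no parameters were estimated from the data, so df = 12 − 1 = 11.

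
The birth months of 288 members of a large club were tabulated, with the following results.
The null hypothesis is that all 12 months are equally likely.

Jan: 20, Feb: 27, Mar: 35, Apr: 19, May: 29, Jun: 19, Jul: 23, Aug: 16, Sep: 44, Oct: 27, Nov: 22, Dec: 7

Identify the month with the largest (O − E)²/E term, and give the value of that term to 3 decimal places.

Under H₀ each category has probability 1/12, so each expected count is 288/12 = 24.
Jan: (20 − 24)²/24 = 16/24 = 0.6667
Feb: (27 − 24)²/24 = 9/24 = 0.3750
Mar: (35 − 24)²/24 = 121/24 = 5.0417
Apr: (19 − 24)²/24 = 25/24 = 1.0417
May: (29 − 24)²/24 = 25/24 = 1.0417
Jun: (19 − 24)²/24 = 25/24 = 1.0417
Jul: (23 − 24)²/24 = 1/24 = 0.0417
Aug: (16 − 24)²/24 = 64/24 = 2.6667
Sep: (44 − 24)²/24 = 400/24 = 16.6667
Oct: (27 − 24)²/24 = 9/24 = 0.3750
Nov: (22 − 24)²/24 = 4/24 = 0.1667
Dec: (7 − 24)²/24 = 289/24 = 12.0417
The largest term is for Sep: 16.667.

Sep, 16.667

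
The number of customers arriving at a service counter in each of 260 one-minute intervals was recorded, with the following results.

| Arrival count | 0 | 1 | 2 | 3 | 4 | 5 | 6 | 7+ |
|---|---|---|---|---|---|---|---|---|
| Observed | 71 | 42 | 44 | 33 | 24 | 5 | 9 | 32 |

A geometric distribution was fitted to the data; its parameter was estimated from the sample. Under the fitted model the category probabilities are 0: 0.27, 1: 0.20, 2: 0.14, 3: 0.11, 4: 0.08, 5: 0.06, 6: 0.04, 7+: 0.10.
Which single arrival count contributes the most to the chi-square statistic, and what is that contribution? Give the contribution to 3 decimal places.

Expected counts E_i = n·p_i: 260×0.27 = 70.2, 260×0.20 = 52, 260×0.14 = 36.4, 260×0.11 = 28.6, 260×0.08 = 20.8, 260×0.06 = 15.6, 260×0.04 = 10.4, 260×0.10 = 26.
χ² = (71−70.2)²/70.2 + (42−52)²/52 + (44−36.4)²/36.4 + (33−28.6)²/28.6 + (24−20.8)²/20.8 + (5−15.6)²/15.6 + (9−10.4)²/10.4 + (32−26)²/26
   = 0.0091 + 1.9231 + 1.5868 + 0.6769 + 0.4923 + 7.2026 + 0.1885 + 1.3846
The largest term is for 5: 7.203.

5, 7.203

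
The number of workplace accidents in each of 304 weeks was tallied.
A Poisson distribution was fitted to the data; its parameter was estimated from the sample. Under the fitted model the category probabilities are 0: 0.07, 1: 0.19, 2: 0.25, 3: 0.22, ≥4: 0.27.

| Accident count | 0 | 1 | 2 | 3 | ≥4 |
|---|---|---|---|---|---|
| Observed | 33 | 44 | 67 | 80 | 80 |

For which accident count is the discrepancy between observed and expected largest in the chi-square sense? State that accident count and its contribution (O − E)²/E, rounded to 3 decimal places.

0, 6.455

Expected counts E_i = n·p_i: 304×0.07 = 21.28, 304×0.19 = 57.76, 304×0.25 = 76, 304×0.22 = 66.88, 304×0.27 = 82.08.
cat         O        E   (O−E)²/E
0          33    21.28     6.4548
1          44    57.76     3.2780
2          67       76     1.0658
3          80    66.88     2.5738
≥4         80    82.08     0.0527
The largest term is for 0: 6.455.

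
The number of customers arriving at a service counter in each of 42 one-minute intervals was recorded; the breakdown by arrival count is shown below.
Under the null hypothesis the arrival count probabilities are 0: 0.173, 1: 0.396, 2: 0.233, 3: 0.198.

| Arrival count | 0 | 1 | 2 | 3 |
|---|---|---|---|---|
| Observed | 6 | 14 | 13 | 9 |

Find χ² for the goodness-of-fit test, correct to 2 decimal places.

1.75

Expected counts E_i = n·p_i: 42×0.173 = 7.266, 42×0.396 = 16.632, 42×0.233 = 9.786, 42×0.198 = 8.316.
cat         O        E   (O−E)²/E
0           6    7.266      0.221
1          14   16.632      0.417
2          13    9.786      1.056
3           9    8.316      0.056
Sum = 1.75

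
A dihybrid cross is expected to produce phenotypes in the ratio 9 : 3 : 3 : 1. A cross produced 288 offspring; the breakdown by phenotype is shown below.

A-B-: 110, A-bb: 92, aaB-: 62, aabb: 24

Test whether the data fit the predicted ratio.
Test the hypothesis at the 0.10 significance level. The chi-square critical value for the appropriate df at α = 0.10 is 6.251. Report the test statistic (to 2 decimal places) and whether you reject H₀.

46.62; reject

Ratio total = 16. Expected counts: 288×9/16 = 162, 288×3/16 = 54, 288×3/16 = 54, 288×1/16 = 18.
A-B-: (110 − 162)²/162 = 2704/162 = 16.691
A-bb: (92 − 54)²/54 = 1444/54 = 26.741
aaB-: (62 − 54)²/54 = 64/54 = 1.185
aabb: (24 − 18)²/18 = 36/18 = 2.000
Sum = 46.62
df = 3. Since 46.62 > 6.251, we reject H₀.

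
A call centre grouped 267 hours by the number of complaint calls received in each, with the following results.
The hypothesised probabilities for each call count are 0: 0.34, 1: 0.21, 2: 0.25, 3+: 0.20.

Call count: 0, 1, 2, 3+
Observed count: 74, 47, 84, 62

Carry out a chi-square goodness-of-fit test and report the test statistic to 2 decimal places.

Expected counts E_i = n·p_i: 267×0.34 = 90.78, 267×0.21 = 56.07, 267×0.25 = 66.75, 267×0.20 = 53.4.
χ² = (74−90.78)²/90.78 + (47−56.07)²/56.07 + (84−66.75)²/66.75 + (62−53.4)²/53.4
   = 3.102 + 1.467 + 4.458 + 1.385
Sum = 10.41

10.41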